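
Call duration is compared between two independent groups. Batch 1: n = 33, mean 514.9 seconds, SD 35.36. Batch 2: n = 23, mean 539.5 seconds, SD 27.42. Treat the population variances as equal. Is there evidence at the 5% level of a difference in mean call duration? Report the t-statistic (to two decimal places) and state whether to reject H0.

Let group 1 = batch 1, group 2 = batch 2. H0: μ_1 = μ_2; H1: μ_1 ≠ μ_2 (two-sample pooled-variance t-test, two-sided).
s_p² = [(33−1)·35.36² + (23−1)·27.42²]/(33+23−2) = 1047.25
t = (514.9 − 539.5)/√[1047.25·(1/33 + 1/23)] = -2.80
df = n₁ + n₂ − 2 = 54
Two-sided p-value ≈ 0.0071
Since p ≈ 0.0071 < α = 0.05, reject H0; the evidence is statistically significant.

t = -2.80; reject H0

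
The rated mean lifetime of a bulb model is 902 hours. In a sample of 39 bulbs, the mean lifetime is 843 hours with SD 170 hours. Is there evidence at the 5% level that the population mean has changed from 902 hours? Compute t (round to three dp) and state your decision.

H0: μ = 902; H1: μ ≠ 902 (one-sample t-test, two-sided).
t = (x̄ − μ₀)/(s/√n) = (843 − 902)/(170/√39) = -2.167
df = n − 1 = 38
Two-sided p-value ≈ 0.037
Since p ≈ 0.037 < α = 0.05, reject H0; the evidence is statistically significant.

t = -2.167; reject H0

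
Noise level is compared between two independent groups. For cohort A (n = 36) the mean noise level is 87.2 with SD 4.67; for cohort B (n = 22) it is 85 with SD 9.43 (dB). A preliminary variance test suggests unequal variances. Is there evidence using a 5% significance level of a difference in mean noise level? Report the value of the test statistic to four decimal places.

1.0205

Let group 1 = cohort A, group 2 = cohort B. H0: μ_1 = μ_2; H1: μ_1 ≠ μ_2 (Welch's two-sample t-test, two-sided).
t = (x̄_1 − x̄_2)/√(s_1²/n_1 + s_2²/n_2) = (87.2 − 85)/√(4.67²/36 + 9.43²/22) = 1.0205
Welch–Satterthwaite df ≈ 27.40
Two-sided p-value ≈ 0.316
Since p ≈ 0.316 > α = 0.05, fail to reject H0; the evidence is not statistically significant.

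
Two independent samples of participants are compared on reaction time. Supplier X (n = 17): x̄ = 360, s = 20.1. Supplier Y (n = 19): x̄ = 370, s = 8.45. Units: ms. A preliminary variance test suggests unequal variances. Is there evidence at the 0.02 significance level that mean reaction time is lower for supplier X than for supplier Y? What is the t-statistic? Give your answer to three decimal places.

-1.906

Let group 1 = supplier X, group 2 = supplier Y. H0: μ_1 = μ_2; H1: μ_1 < μ_2 (Welch's two-sample t-test, left-tailed).
t = (x̄_1 − x̄_2)/√(s_1²/n_1 + s_2²/n_2) = (360 − 370)/√(20.1²/17 + 8.45²/19) = -1.906
Welch–Satterthwaite df ≈ 20.99
p-value = P(T ≤ -1.906) ≈ 0.0352
Since p ≈ 0.0352 > α = 0.02, fail to reject H0; the data do not provide sufficient evidence against H0.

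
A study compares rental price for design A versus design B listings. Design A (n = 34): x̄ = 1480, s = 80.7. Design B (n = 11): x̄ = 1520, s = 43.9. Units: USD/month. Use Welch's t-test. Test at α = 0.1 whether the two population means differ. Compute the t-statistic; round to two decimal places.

Let group 1 = design A, group 2 = design B. H0: μ_1 = μ_2; H1: μ_1 ≠ μ_2 (Welch's two-sample t-test, two-sided).
t = (x̄_1 − x̄_2)/√(s_1²/n_1 + s_2²/n_2) = (1480 − 1520)/√(80.7²/34 + 43.9²/11) = -2.09
Welch–Satterthwaite df ≈ 32.17
Two-sided p-value ≈ 0.0447
Since p ≈ 0.0447 < α = 0.1, reject H0; the data support H1.

-2.09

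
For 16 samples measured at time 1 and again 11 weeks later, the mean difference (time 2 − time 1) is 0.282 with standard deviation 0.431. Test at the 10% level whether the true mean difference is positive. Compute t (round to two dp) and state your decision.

t = 2.62; reject H0

H0: μ_d = 0; H1: μ_d > 0 (paired t-test on the differences, right-tailed).
t = d̄/(s_d/√n) = 0.282/(0.431/√16) = 2.62
df = n − 1 = 15
p-value = P(T ≥ 2.62) ≈ 0.0097
Since p ≈ 0.0097 < α = 0.1, reject H0; the evidence is statistically significant.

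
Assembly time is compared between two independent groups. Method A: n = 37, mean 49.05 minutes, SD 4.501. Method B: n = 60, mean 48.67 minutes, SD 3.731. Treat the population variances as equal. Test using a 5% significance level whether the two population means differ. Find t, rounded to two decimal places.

0.45

Let group 1 = method A, group 2 = method B. H0: μ_1 = μ_2; H1: μ_1 ≠ μ_2 (two-sample pooled-variance t-test, two-sided).
s_p² = [(37−1)·4.501² + (60−1)·3.731²]/(37+60−2) = 16.3224
t = (49.05 − 48.67)/√[16.3224·(1/37 + 1/60)] = 0.45
df = n₁ + n₂ − 2 = 95
Two-sided p-value ≈ 0.6538
Since p ≈ 0.6538 > α = 0.05, fail to reject H0; the data do not provide sufficient evidence against H0.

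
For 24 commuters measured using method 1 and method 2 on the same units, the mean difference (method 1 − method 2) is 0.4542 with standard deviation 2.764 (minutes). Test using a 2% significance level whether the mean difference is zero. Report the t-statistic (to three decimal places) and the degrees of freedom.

H0: μ_d = 0; H1: μ_d ≠ 0 (paired t-test on the differences, two-sided).
t = d̄/(s_d/√n) = 0.4542/(2.764/√24) = 0.805
df = n − 1 = 23
Two-sided p-value ≈ 0.429
Since p ≈ 0.429 > α = 0.02, fail to reject H0; the evidence is not statistically significant.

t = 0.805, df = 23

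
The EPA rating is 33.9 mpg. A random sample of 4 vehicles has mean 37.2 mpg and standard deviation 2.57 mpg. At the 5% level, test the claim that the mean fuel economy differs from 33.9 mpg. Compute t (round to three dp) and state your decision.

t = 2.568; fail to reject H0

H0: μ = 33.9; H1: μ ≠ 33.9 (one-sample t-test, two-sided).
t = (x̄ − μ₀)/(s/√n) = (37.2 − 33.9)/(2.57/√4) = 2.568
df = n − 1 = 3
Two-sided p-value ≈ 0.083
Since p ≈ 0.083 > α = 0.05, fail to reject H0; the data do not provide sufficient evidence against H0.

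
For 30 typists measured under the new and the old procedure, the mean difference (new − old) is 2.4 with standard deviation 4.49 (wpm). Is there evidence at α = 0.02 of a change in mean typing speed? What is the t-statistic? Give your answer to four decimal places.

H0: μ_d = 0; H1: μ_d ≠ 0 (paired t-test on the differences, two-sided).
t = d̄/(s_d/√n) = 2.4/(4.49/√30) = 2.9277
df = n − 1 = 29
Two-sided p-value ≈ 0.007
Since p ≈ 0.007 < α = 0.02, reject H0; the data support H1.

2.9277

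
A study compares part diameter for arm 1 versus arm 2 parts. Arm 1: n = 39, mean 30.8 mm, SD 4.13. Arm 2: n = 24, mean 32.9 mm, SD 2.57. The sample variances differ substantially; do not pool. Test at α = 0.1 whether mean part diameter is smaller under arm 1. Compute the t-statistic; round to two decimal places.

-2.49

Let group 1 = arm 1, group 2 = arm 2. H0: μ_1 = μ_2; H1: μ_1 < μ_2 (Welch's two-sample t-test, left-tailed).
t = (x̄_1 − x̄_2)/√(s_1²/n_1 + s_2²/n_2) = (30.8 − 32.9)/√(4.13²/39 + 2.57²/24) = -2.49
Welch–Satterthwaite df ≈ 60.98
p-value = P(T ≤ -2.49) ≈ 0.008
Since p ≈ 0.008 < α = 0.1, reject H0; the evidence is statistically significant.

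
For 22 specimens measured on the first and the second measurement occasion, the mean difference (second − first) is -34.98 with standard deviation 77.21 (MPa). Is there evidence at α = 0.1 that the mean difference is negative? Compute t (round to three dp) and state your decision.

t = -2.125; reject H0

H0: μ_d = 0; H1: μ_d < 0 (paired t-test on the differences, left-tailed).
t = d̄/(s_d/√n) = -34.98/(77.21/√22) = -2.125
df = n − 1 = 21
p-value = P(T ≤ -2.125) ≈ 0.023
Since p ≈ 0.023 < α = 0.1, reject H0; the data support H1.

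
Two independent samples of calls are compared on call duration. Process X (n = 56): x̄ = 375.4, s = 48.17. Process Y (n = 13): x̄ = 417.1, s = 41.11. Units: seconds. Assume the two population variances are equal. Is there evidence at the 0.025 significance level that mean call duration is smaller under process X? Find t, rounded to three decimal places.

Let group 1 = process X, group 2 = process Y. H0: μ_1 = μ_2; H1: μ_1 < μ_2 (two-sample pooled-variance t-test, left-tailed).
s_p² = [(56−1)·48.17² + (13−1)·41.11²]/(56+13−2) = 2207.46
t = (375.4 − 417.1)/√[2207.46·(1/56 + 1/13)] = -2.883
df = n₁ + n₂ − 2 = 67
p-value = P(T ≤ -2.883) ≈ 0.003
Since p ≈ 0.003 < α = 0.025, reject H0; the data support H1.

-2.883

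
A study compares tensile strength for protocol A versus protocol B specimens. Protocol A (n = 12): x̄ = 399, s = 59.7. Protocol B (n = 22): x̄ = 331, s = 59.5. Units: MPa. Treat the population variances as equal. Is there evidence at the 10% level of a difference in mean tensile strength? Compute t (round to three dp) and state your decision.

Let group 1 = protocol A, group 2 = protocol B. H0: μ_1 = μ_2; H1: μ_1 ≠ μ_2 (two-sample pooled-variance t-test, two-sided).
s_p² = [(12−1)·59.7² + (22−1)·59.5²]/(12+22−2) = 3548.45
t = (399 − 331)/√[3548.45·(1/12 + 1/22)] = 3.181
df = n₁ + n₂ − 2 = 32
Two-sided p-value ≈ 0.003
Since p ≈ 0.003 < α = 0.1, reject H0; the data support H1.

t = 3.181; reject H0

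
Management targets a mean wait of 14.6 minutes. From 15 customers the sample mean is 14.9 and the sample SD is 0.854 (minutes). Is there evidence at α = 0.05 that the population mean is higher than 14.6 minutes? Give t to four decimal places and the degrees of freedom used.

t = 1.3605, df = 14

H0: μ = 14.6; H1: μ > 14.6 (one-sample t-test, right-tailed).
t = (x̄ − μ₀)/(s/√n) = (14.9 − 14.6)/(0.854/√15) = 1.3605
df = n − 1 = 14
p-value = P(T ≥ 1.3605) ≈ 0.0976
Since p ≈ 0.0976 > α = 0.05, fail to reject H0; the evidence is not statistically significant.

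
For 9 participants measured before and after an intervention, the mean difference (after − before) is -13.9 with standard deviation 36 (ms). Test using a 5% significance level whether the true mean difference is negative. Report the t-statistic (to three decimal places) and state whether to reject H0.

t = -1.158; fail to reject H0

H0: μ_d = 0; H1: μ_d < 0 (paired t-test on the differences, left-tailed).
t = d̄/(s_d/√n) = -13.9/(36/√9) = -1.158
df = n − 1 = 8
p-value = P(T ≤ -1.158) ≈ 0.1401
Since p ≈ 0.1401 > α = 0.05, fail to reject H0; the data do not provide sufficient evidence against H0.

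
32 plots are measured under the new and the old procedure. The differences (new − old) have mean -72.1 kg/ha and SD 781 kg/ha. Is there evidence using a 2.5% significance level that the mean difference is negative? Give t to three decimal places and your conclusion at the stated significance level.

H0: μ_d = 0; H1: μ_d < 0 (paired t-test on the differences, left-tailed).
t = d̄/(s_d/√n) = -72.1/(781/√32) = -0.522
df = n − 1 = 31
p-value = P(T ≤ -0.522) ≈ 0.303
Since p ≈ 0.303 > α = 0.025, fail to reject H0; the evidence is not statistically significant.

t = -0.522; fail to reject H0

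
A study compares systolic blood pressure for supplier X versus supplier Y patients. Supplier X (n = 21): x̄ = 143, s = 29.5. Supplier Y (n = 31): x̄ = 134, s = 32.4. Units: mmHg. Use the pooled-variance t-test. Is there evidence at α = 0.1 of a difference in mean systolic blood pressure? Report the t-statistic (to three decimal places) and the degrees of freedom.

Let group 1 = supplier X, group 2 = supplier Y. H0: μ_1 = μ_2; H1: μ_1 ≠ μ_2 (two-sample pooled-variance t-test, two-sided).
s_p² = [(21−1)·29.5² + (31−1)·32.4²]/(21+31−2) = 977.956
t = (143 − 134)/√[977.956·(1/21 + 1/31)] = 1.018
df = n₁ + n₂ − 2 = 50
Two-sided p-value ≈ 0.3134
Since p ≈ 0.3134 > α = 0.1, fail to reject H0; the data do not provide sufficient evidence against H0.

t = 1.018, df = 50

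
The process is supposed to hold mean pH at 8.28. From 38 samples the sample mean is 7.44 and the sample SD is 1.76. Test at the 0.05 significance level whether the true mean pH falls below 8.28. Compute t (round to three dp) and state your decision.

t = -2.942; reject H0

H0: μ = 8.28; H1: μ < 8.28 (one-sample t-test, left-tailed).
t = (x̄ − μ₀)/(s/√n) = (7.44 − 8.28)/(1.76/√38) = -2.942
df = n − 1 = 37
p-value = P(T ≤ -2.942) ≈ 0.0028
Since p ≈ 0.0028 < α = 0.05, reject H0; the data support H1.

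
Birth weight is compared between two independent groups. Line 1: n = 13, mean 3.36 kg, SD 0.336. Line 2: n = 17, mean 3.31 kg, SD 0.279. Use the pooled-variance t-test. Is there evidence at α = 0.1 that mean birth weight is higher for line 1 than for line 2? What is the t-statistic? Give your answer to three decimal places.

0.445

Let group 1 = line 1, group 2 = line 2. H0: μ_1 = μ_2; H1: μ_1 > μ_2 (two-sample pooled-variance t-test, right-tailed).
s_p² = [(13−1)·0.336² + (17−1)·0.279²]/(13+17−2) = 0.0928646
t = (3.36 − 3.31)/√[0.0928646·(1/13 + 1/17)] = 0.445
df = n₁ + n₂ − 2 = 28
p-value = P(T ≥ 0.445) ≈ 0.3298
Since p ≈ 0.3298 > α = 0.1, fail to reject H0; the data do not provide sufficient evidence against H0.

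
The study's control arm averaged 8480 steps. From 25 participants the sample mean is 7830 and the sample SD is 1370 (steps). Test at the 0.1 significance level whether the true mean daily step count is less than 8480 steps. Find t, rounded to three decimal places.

-2.372

H0: μ = 8480; H1: μ < 8480 (one-sample t-test, left-tailed).
t = (x̄ − μ₀)/(s/√n) = (7830 − 8480)/(1370/√25) = -2.372
df = n − 1 = 24
p-value = P(T ≤ -2.372) ≈ 0.0130
Since p ≈ 0.0130 < α = 0.1, reject H0; the evidence is statistically significant.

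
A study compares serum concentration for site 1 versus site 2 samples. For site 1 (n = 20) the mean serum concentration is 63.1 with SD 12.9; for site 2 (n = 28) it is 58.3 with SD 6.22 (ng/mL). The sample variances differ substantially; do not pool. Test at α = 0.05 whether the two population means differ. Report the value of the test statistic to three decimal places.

1.541

Let group 1 = site 1, group 2 = site 2. H0: μ_1 = μ_2; H1: μ_1 ≠ μ_2 (Welch's two-sample t-test, two-sided).
t = (x̄_1 − x̄_2)/√(s_1²/n_1 + s_2²/n_2) = (63.1 − 58.3)/√(12.9²/20 + 6.22²/28) = 1.541
Welch–Satterthwaite df ≈ 25.34
Two-sided p-value ≈ 0.136
Since p ≈ 0.136 > α = 0.05, fail to reject H0; the evidence is not statistically significant.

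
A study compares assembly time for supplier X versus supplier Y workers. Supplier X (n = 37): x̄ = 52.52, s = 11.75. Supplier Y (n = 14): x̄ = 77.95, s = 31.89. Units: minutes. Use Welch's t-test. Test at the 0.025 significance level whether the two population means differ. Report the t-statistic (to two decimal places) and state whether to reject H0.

t = -2.91; reject H0

Let group 1 = supplier X, group 2 = supplier Y. H0: μ_1 = μ_2; H1: μ_1 ≠ μ_2 (Welch's two-sample t-test, two-sided).
t = (x̄_1 − x̄_2)/√(s_1²/n_1 + s_2²/n_2) = (52.52 − 77.95)/√(11.75²/37 + 31.89²/14) = -2.91
Welch–Satterthwaite df ≈ 14.36
Two-sided p-value ≈ 0.0112
Since p ≈ 0.0112 < α = 0.025, reject H0; the evidence is statistically significant.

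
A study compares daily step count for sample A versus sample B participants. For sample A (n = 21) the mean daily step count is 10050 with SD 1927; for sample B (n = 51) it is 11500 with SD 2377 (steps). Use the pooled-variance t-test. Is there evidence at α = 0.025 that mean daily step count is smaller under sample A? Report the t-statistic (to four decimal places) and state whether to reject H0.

Let group 1 = sample A, group 2 = sample B. H0: μ_1 = μ_2; H1: μ_1 < μ_2 (two-sample pooled-variance t-test, left-tailed).
s_p² = [(21−1)·1927² + (51−1)·2377²]/(21+51−2) = 5096760
t = (10050 − 11500)/√[5096760·(1/21 + 1/51)] = -2.4771
df = n₁ + n₂ − 2 = 70
p-value = P(T ≤ -2.4771) ≈ 0.0078
Since p ≈ 0.0078 < α = 0.025, reject H0; the evidence is statistically significant.

t = -2.4771; reject H0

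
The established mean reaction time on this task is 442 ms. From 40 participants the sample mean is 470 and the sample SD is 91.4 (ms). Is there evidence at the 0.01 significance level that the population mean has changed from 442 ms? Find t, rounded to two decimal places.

1.94

H0: μ = 442; H1: μ ≠ 442 (one-sample t-test, two-sided).
t = (x̄ − μ₀)/(s/√n) = (470 − 442)/(91.4/√40) = 1.94
df = n − 1 = 39
Two-sided p-value ≈ 0.060
Since p ≈ 0.060 > α = 0.01, fail to reject H0; the evidence is not statistically significant.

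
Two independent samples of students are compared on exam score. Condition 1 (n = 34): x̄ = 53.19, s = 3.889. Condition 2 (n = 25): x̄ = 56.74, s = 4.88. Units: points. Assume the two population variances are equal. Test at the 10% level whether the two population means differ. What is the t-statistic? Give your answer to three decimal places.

-3.109

Let group 1 = condition 1, group 2 = condition 2. H0: μ_1 = μ_2; H1: μ_1 ≠ μ_2 (two-sample pooled-variance t-test, two-sided).
s_p² = [(34−1)·3.889² + (25−1)·4.88²]/(34+25−2) = 18.7833
t = (53.19 − 56.74)/√[18.7833·(1/34 + 1/25)] = -3.109
df = n₁ + n₂ − 2 = 57
Two-sided p-value ≈ 0.003
Since p ≈ 0.003 < α = 0.1, reject H0; the evidence is statistically significant.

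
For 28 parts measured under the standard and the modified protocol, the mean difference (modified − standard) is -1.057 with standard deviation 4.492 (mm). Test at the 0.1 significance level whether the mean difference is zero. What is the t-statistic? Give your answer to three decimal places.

-1.245

H0: μ_d = 0; H1: μ_d ≠ 0 (paired t-test on the differences, two-sided).
t = d̄/(s_d/√n) = -1.057/(4.492/√28) = -1.245
df = n − 1 = 27
Two-sided p-value ≈ 0.224
Since p ≈ 0.224 > α = 0.1, fail to reject H0; the data do not provide sufficient evidence against H0.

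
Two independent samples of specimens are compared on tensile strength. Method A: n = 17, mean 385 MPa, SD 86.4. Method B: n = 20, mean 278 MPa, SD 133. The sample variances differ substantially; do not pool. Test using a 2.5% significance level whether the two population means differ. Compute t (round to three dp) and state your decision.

Let group 1 = method A, group 2 = method B. H0: μ_1 = μ_2; H1: μ_1 ≠ μ_2 (Welch's two-sample t-test, two-sided).
t = (x̄_1 − x̄_2)/√(s_1²/n_1 + s_2²/n_2) = (385 − 278)/√(86.4²/17 + 133²/20) = 2.941
Welch–Satterthwaite df ≈ 32.92
Two-sided p-value ≈ 0.0059
Since p ≈ 0.0059 < α = 0.025, reject H0; the data support H1.

t = 2.941; reject H0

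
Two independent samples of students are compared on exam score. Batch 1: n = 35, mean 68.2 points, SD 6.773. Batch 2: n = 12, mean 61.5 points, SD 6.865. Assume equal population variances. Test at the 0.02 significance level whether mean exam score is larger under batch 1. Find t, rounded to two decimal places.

2.95

Let group 1 = batch 1, group 2 = batch 2. H0: μ_1 = μ_2; H1: μ_1 > μ_2 (two-sample pooled-variance t-test, right-tailed).
s_p² = [(35−1)·6.773² + (12−1)·6.865²]/(35+12−2) = 46.1802
t = (68.2 − 61.5)/√[46.1802·(1/35 + 1/12)] = 2.95
df = n₁ + n₂ − 2 = 45
p-value = P(T ≥ 2.95) ≈ 0.0025
Since p ≈ 0.0025 < α = 0.02, reject H0; the evidence is statistically significant.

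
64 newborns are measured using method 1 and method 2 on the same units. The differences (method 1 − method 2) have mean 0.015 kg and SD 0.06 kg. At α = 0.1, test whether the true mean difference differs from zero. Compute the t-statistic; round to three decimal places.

H0: μ_d = 0; H1: μ_d ≠ 0 (paired t-test on the differences, two-sided).
t = d̄/(s_d/√n) = 0.015/(0.06/√64) = 2.000
df = n − 1 = 63
Two-sided p-value ≈ 0.050
Since p ≈ 0.050 < α = 0.1, reject H0; the data support H1.

2.000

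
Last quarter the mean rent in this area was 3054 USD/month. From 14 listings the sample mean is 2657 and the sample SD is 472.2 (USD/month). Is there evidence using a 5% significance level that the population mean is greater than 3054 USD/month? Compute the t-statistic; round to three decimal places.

H0: μ = 3054; H1: μ > 3054 (one-sample t-test, right-tailed).
t = (x̄ − μ₀)/(s/√n) = (2657 − 3054)/(472.2/√14) = -3.146
df = n − 1 = 13
p-value = P(T ≥ -3.146) ≈ 0.996
Since p ≈ 0.996 > α = 0.05, fail to reject H0; the data do not provide sufficient evidence against H0.

-3.146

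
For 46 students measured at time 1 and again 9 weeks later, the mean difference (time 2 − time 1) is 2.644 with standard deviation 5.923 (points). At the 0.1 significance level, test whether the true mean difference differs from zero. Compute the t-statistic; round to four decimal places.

3.0276

H0: μ_d = 0; H1: μ_d ≠ 0 (paired t-test on the differences, two-sided).
t = d̄/(s_d/√n) = 2.644/(5.923/√46) = 3.0276
df = n − 1 = 45
Two-sided p-value ≈ 0.004
Since p ≈ 0.004 < α = 0.1, reject H0; the data support H1.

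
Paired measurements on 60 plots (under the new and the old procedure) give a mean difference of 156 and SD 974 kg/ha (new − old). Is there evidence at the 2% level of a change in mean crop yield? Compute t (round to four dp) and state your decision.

H0: μ_d = 0; H1: μ_d ≠ 0 (paired t-test on the differences, two-sided).
t = d̄/(s_d/√n) = 156/(974/√60) = 1.2406
df = n − 1 = 59
Two-sided p-value ≈ 0.2197
Since p ≈ 0.2197 > α = 0.02, fail to reject H0; the data do not provide sufficient evidence against H0.

t = 1.2406; fail to reject H0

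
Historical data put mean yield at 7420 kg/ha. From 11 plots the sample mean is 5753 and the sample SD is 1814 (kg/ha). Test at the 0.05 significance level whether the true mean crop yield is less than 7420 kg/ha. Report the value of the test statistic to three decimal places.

H0: μ = 7420; H1: μ < 7420 (one-sample t-test, left-tailed).
t = (x̄ − μ₀)/(s/√n) = (5753 − 7420)/(1814/√11) = -3.048
df = n − 1 = 10
p-value = P(T ≤ -3.048) ≈ 0.006
Since p ≈ 0.006 < α = 0.05, reject H0; the data support H1.

-3.048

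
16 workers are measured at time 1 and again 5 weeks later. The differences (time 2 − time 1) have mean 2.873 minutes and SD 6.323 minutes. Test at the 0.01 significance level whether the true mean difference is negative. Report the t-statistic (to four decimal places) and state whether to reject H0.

H0: μ_d = 0; H1: μ_d < 0 (paired t-test on the differences, left-tailed).
t = d̄/(s_d/√n) = 2.873/(6.323/√16) = 1.8175
df = n − 1 = 15
p-value = P(T ≤ 1.8175) ≈ 0.9554
Since p ≈ 0.9554 > α = 0.01, fail to reject H0; the evidence is not statistically significant.

t = 1.8175; fail to reject H0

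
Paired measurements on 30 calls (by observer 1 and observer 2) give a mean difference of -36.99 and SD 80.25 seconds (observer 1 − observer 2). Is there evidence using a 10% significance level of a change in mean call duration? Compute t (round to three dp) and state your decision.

t = -2.525; reject H0

H0: μ_d = 0; H1: μ_d ≠ 0 (paired t-test on the differences, two-sided).
t = d̄/(s_d/√n) = -36.99/(80.25/√30) = -2.525
df = n − 1 = 29
Two-sided p-value ≈ 0.017
Since p ≈ 0.017 < α = 0.1, reject H0; the evidence is statistically significant.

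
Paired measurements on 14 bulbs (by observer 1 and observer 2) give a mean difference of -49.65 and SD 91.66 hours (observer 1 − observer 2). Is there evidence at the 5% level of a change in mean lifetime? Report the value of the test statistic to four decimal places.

H0: μ_d = 0; H1: μ_d ≠ 0 (paired t-test on the differences, two-sided).
t = d̄/(s_d/√n) = -49.65/(91.66/√14) = -2.0268
df = n − 1 = 13
Two-sided p-value ≈ 0.0637
Since p ≈ 0.0637 > α = 0.05, fail to reject H0; the data do not provide sufficient evidence against H0.

-2.0268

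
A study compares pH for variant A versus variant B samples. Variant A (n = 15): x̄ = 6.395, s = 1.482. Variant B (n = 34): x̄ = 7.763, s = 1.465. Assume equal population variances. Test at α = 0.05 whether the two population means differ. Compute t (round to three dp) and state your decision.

Let group 1 = variant A, group 2 = variant B. H0: μ_1 = μ_2; H1: μ_1 ≠ μ_2 (two-sample pooled-variance t-test, two-sided).
s_p² = [(15−1)·1.482² + (34−1)·1.465²]/(15+34−2) = 2.16115
t = (6.395 − 7.763)/√[2.16115·(1/15 + 1/34)] = -3.002
df = n₁ + n₂ − 2 = 47
Two-sided p-value ≈ 0.0043
Since p ≈ 0.0043 < α = 0.05, reject H0; the evidence is statistically significant.

t = -3.002; reject H0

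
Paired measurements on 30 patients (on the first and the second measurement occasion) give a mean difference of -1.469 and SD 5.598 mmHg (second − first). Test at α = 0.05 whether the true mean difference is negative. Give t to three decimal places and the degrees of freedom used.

t = -1.437, df = 29

H0: μ_d = 0; H1: μ_d < 0 (paired t-test on the differences, left-tailed).
t = d̄/(s_d/√n) = -1.469/(5.598/√30) = -1.437
df = n − 1 = 29
p-value = P(T ≤ -1.437) ≈ 0.081
Since p ≈ 0.081 > α = 0.05, fail to reject H0; the evidence is not statistically significant.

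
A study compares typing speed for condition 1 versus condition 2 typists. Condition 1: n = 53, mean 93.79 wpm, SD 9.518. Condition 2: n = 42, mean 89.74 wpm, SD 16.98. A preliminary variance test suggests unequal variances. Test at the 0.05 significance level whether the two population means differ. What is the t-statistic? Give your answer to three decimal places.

Let group 1 = condition 1, group 2 = condition 2. H0: μ_1 = μ_2; H1: μ_1 ≠ μ_2 (Welch's two-sample t-test, two-sided).
t = (x̄_1 − x̄_2)/√(s_1²/n_1 + s_2²/n_2) = (93.79 − 89.74)/√(9.518²/53 + 16.98²/42) = 1.383
Welch–Satterthwaite df ≈ 60.98
Two-sided p-value ≈ 0.172
Since p ≈ 0.172 > α = 0.05, fail to reject H0; the data do not provide sufficient evidence against H0.

1.383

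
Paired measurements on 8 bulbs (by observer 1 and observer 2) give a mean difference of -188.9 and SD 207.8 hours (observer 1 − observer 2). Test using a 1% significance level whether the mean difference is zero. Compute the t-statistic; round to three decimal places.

-2.571

H0: μ_d = 0; H1: μ_d ≠ 0 (paired t-test on the differences, two-sided).
t = d̄/(s_d/√n) = -188.9/(207.8/√8) = -2.571
df = n − 1 = 7
Two-sided p-value ≈ 0.037
Since p ≈ 0.037 > α = 0.01, fail to reject H0; the evidence is not statistically significant.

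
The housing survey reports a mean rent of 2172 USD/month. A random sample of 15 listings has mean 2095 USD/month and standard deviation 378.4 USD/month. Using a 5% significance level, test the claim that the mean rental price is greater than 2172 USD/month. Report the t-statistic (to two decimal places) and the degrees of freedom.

H0: μ = 2172; H1: μ > 2172 (one-sample t-test, right-tailed).
t = (x̄ − μ₀)/(s/√n) = (2095 − 2172)/(378.4/√15) = -0.79
df = n − 1 = 14
p-value = P(T ≥ -0.79) ≈ 0.7781
Since p ≈ 0.7781 > α = 0.05, fail to reject H0; the evidence is not statistically significant.

t = -0.79, df = 14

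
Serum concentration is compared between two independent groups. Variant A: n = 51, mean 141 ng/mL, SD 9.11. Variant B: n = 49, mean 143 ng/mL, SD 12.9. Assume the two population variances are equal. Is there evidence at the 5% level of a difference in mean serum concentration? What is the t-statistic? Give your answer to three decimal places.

-0.898

Let group 1 = variant A, group 2 = variant B. H0: μ_1 = μ_2; H1: μ_1 ≠ μ_2 (two-sample pooled-variance t-test, two-sided).
s_p² = [(51−1)·9.11² + (49−1)·12.9²]/(51+49−2) = 123.85
t = (141 − 143)/√[123.85·(1/51 + 1/49)] = -0.898
df = n₁ + n₂ − 2 = 98
Two-sided p-value ≈ 0.371
Since p ≈ 0.371 > α = 0.05, fail to reject H0; the evidence is not statistically significant.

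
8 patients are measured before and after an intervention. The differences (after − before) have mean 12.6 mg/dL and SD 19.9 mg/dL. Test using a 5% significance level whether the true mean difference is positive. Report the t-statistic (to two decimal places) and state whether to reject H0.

H0: μ_d = 0; H1: μ_d > 0 (paired t-test on the differences, right-tailed).
t = d̄/(s_d/√n) = 12.6/(19.9/√8) = 1.79
df = n − 1 = 7
p-value = P(T ≥ 1.79) ≈ 0.0582
Since p ≈ 0.0582 > α = 0.05, fail to reject H0; the evidence is not statistically significant.

t = 1.79; fail to reject H0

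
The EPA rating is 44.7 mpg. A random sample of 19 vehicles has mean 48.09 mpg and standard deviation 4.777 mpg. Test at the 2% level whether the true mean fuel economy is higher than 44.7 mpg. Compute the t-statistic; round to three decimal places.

3.093

H0: μ = 44.7; H1: μ > 44.7 (one-sample t-test, right-tailed).
t = (x̄ − μ₀)/(s/√n) = (48.09 − 44.7)/(4.777/√19) = 3.093
df = n − 1 = 18
p-value = P(T ≥ 3.093) ≈ 0.003
Since p ≈ 0.003 < α = 0.02, reject H0; the evidence is statistically significant.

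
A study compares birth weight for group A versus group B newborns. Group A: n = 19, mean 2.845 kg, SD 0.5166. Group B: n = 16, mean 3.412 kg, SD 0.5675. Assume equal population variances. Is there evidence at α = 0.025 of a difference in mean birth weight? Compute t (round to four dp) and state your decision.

t = -3.0926; reject H0

Let group 1 = group A, group 2 = group B. H0: μ_1 = μ_2; H1: μ_1 ≠ μ_2 (two-sample pooled-variance t-test, two-sided).
s_p² = [(19−1)·0.5166² + (16−1)·0.5675²]/(19+16−2) = 0.291958
t = (2.845 − 3.412)/√[0.291958·(1/19 + 1/16)] = -3.0926
df = n₁ + n₂ − 2 = 33
Two-sided p-value ≈ 0.004
Since p ≈ 0.004 < α = 0.025, reject H0; the evidence is statistically significant.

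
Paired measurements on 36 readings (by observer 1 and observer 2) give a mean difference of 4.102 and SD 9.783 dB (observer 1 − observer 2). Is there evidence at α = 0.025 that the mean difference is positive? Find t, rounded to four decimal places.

2.5158

H0: μ_d = 0; H1: μ_d > 0 (paired t-test on the differences, right-tailed).
t = d̄/(s_d/√n) = 4.102/(9.783/√36) = 2.5158
df = n − 1 = 35
p-value = P(T ≥ 2.5158) ≈ 0.0083
Since p ≈ 0.0083 < α = 0.025, reject H0; the evidence is statistically significant.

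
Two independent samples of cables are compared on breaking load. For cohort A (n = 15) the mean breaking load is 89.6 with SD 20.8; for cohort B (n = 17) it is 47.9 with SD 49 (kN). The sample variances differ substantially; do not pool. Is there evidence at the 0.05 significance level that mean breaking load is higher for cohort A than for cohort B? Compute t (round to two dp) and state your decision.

Let group 1 = cohort A, group 2 = cohort B. H0: μ_1 = μ_2; H1: μ_1 > μ_2 (Welch's two-sample t-test, right-tailed).
t = (x̄_1 − x̄_2)/√(s_1²/n_1 + s_2²/n_2) = (89.6 − 47.9)/√(20.8²/15 + 49²/17) = 3.20
Welch–Satterthwaite df ≈ 22.15
p-value = P(T ≥ 3.20) ≈ 0.002
Since p ≈ 0.002 < α = 0.05, reject H0; the evidence is statistically significant.

t = 3.20; reject H0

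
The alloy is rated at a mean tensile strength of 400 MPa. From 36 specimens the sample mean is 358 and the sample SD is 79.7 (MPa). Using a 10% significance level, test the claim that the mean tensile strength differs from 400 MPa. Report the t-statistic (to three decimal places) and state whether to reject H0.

t = -3.162; reject H0

H0: μ = 400; H1: μ ≠ 400 (one-sample t-test, two-sided).
t = (x̄ − μ₀)/(s/√n) = (358 − 400)/(79.7/√36) = -3.162
df = n − 1 = 35
Two-sided p-value ≈ 0.003
Since p ≈ 0.003 < α = 0.1, reject H0; the evidence is statistically significant.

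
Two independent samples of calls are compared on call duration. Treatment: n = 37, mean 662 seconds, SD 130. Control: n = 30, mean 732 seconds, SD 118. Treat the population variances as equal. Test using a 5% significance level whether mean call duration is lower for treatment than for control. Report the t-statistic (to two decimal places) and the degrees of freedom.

Let group 1 = treatment, group 2 = control. H0: μ_1 = μ_2; H1: μ_1 < μ_2 (two-sample pooled-variance t-test, left-tailed).
s_p² = [(37−1)·130² + (30−1)·118²]/(37+30−2) = 15572.2
t = (662 − 732)/√[15572.2·(1/37 + 1/30)] = -2.28
df = n₁ + n₂ − 2 = 65
p-value = P(T ≤ -2.28) ≈ 0.013
Since p ≈ 0.013 < α = 0.05, reject H0; the data support H1.

t = -2.28, df = 65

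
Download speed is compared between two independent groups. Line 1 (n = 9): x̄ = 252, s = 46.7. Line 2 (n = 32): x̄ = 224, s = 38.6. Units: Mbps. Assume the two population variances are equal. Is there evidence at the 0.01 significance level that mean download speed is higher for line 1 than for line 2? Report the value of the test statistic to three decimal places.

Let group 1 = line 1, group 2 = line 2. H0: μ_1 = μ_2; H1: μ_1 > μ_2 (two-sample pooled-variance t-test, right-tailed).
s_p² = [(9−1)·46.7² + (32−1)·38.6²]/(9+32−2) = 1631.69
t = (252 − 224)/√[1631.69·(1/9 + 1/32)] = 1.837
df = n₁ + n₂ − 2 = 39
p-value = P(T ≥ 1.837) ≈ 0.0369
Since p ≈ 0.0369 > α = 0.01, fail to reject H0; the data do not provide sufficient evidence against H0.

1.837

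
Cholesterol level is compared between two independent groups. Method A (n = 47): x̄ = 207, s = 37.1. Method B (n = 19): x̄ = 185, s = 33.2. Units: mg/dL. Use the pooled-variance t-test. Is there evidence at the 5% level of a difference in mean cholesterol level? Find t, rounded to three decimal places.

2.245

Let group 1 = method A, group 2 = method B. H0: μ_1 = μ_2; H1: μ_1 ≠ μ_2 (two-sample pooled-variance t-test, two-sided).
s_p² = [(47−1)·37.1² + (19−1)·33.2²]/(47+19−2) = 1299.3
t = (207 − 185)/√[1299.3·(1/47 + 1/19)] = 2.245
df = n₁ + n₂ − 2 = 64
Two-sided p-value ≈ 0.0282
Since p ≈ 0.0282 < α = 0.05, reject H0; the evidence is statistically significant.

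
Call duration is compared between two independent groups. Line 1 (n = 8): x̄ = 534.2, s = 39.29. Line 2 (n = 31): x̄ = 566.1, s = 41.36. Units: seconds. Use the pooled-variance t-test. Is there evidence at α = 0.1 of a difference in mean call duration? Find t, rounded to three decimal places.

Let group 1 = line 1, group 2 = line 2. H0: μ_1 = μ_2; H1: μ_1 ≠ μ_2 (two-sample pooled-variance t-test, two-sided).
s_p² = [(8−1)·39.29² + (31−1)·41.36²]/(8+31−2) = 1679.07
t = (534.2 − 566.1)/√[1679.07·(1/8 + 1/31)] = -1.963
df = n₁ + n₂ − 2 = 37
Two-sided p-value ≈ 0.057
Since p ≈ 0.057 < α = 0.1, reject H0; the evidence is statistically significant.

-1.963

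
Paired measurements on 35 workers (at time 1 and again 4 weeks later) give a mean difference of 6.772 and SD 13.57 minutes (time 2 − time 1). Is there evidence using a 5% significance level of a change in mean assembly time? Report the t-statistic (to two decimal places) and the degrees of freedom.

t = 2.95, df = 34

H0: μ_d = 0; H1: μ_d ≠ 0 (paired t-test on the differences, two-sided).
t = d̄/(s_d/√n) = 6.772/(13.57/√35) = 2.95
df = n − 1 = 34
Two-sided p-value ≈ 0.0057
Since p ≈ 0.0057 < α = 0.05, reject H0; the evidence is statistically significant.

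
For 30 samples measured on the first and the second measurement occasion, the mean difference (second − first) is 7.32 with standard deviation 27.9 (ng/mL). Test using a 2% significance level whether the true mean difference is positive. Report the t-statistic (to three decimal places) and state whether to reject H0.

t = 1.437; fail to reject H0

H0: μ_d = 0; H1: μ_d > 0 (paired t-test on the differences, right-tailed).
t = d̄/(s_d/√n) = 7.32/(27.9/√30) = 1.437
df = n − 1 = 29
p-value = P(T ≥ 1.437) ≈ 0.0807
Since p ≈ 0.0807 > α = 0.02, fail to reject H0; the data do not provide sufficient evidence against H0.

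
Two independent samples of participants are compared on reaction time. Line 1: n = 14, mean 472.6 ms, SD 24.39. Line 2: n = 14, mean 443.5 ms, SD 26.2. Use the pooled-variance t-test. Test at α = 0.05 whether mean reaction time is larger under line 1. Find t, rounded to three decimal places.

Let group 1 = line 1, group 2 = line 2. H0: μ_1 = μ_2; H1: μ_1 > μ_2 (two-sample pooled-variance t-test, right-tailed).
s_p² = [(14−1)·24.39² + (14−1)·26.2²]/(14+14−2) = 640.656
t = (472.6 − 443.5)/√[640.656·(1/14 + 1/14)] = 3.042
df = n₁ + n₂ − 2 = 26
p-value = P(T ≥ 3.042) ≈ 0.003
Since p ≈ 0.003 < α = 0.05, reject H0; the evidence is statistically significant.

3.042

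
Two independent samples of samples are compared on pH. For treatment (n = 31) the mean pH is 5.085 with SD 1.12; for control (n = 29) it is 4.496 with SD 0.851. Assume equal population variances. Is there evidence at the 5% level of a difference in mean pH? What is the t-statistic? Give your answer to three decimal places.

2.282

Let group 1 = treatment, group 2 = control. H0: μ_1 = μ_2; H1: μ_1 ≠ μ_2 (two-sample pooled-variance t-test, two-sided).
s_p² = [(31−1)·1.12² + (29−1)·0.851²]/(31+29−2) = 0.998442
t = (5.085 − 4.496)/√[0.998442·(1/31 + 1/29)] = 2.282
df = n₁ + n₂ − 2 = 58
Two-sided p-value ≈ 0.026
Since p ≈ 0.026 < α = 0.05, reject H0; the data support H1.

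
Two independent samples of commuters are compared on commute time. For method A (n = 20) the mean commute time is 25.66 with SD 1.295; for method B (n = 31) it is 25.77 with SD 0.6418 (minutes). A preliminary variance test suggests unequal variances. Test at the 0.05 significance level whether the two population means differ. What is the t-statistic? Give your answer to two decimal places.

-0.35

Let group 1 = method A, group 2 = method B. H0: μ_1 = μ_2; H1: μ_1 ≠ μ_2 (Welch's two-sample t-test, two-sided).
t = (x̄_1 − x̄_2)/√(s_1²/n_1 + s_2²/n_2) = (25.66 − 25.77)/√(1.295²/20 + 0.6418²/31) = -0.35
Welch–Satterthwaite df ≈ 25.10
Two-sided p-value ≈ 0.727
Since p ≈ 0.727 > α = 0.05, fail to reject H0; the data do not provide sufficient evidence against H0.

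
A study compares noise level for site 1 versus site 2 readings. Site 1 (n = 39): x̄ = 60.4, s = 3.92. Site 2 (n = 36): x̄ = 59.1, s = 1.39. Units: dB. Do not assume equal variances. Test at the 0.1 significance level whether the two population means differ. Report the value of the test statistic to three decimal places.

1.943

Let group 1 = site 1, group 2 = site 2. H0: μ_1 = μ_2; H1: μ_1 ≠ μ_2 (Welch's two-sample t-test, two-sided).
t = (x̄_1 − x̄_2)/√(s_1²/n_1 + s_2²/n_2) = (60.4 − 59.1)/√(3.92²/39 + 1.39²/36) = 1.943
Welch–Satterthwaite df ≈ 48.09
Two-sided p-value ≈ 0.058
Since p ≈ 0.058 < α = 0.1, reject H0; the data support H1.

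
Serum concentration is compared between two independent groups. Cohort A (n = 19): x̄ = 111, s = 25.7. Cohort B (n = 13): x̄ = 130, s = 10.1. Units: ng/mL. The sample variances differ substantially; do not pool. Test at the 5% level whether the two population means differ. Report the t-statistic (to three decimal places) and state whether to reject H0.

Let group 1 = cohort A, group 2 = cohort B. H0: μ_1 = μ_2; H1: μ_1 ≠ μ_2 (Welch's two-sample t-test, two-sided).
t = (x̄_1 − x̄_2)/√(s_1²/n_1 + s_2²/n_2) = (111 − 130)/√(25.7²/19 + 10.1²/13) = -2.911
Welch–Satterthwaite df ≈ 25.12
Two-sided p-value ≈ 0.007
Since p ≈ 0.007 < α = 0.05, reject H0; the evidence is statistically significant.

t = -2.911; reject H0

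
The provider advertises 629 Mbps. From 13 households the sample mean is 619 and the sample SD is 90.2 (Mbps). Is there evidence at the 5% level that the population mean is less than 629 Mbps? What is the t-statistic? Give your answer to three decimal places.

-0.400

H0: μ = 629; H1: μ < 629 (one-sample t-test, left-tailed).
t = (x̄ − μ₀)/(s/√n) = (619 − 629)/(90.2/√13) = -0.400
df = n − 1 = 12
p-value = P(T ≤ -0.400) ≈ 0.348
Since p ≈ 0.348 > α = 0.05, fail to reject H0; the evidence is not statistically significant.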